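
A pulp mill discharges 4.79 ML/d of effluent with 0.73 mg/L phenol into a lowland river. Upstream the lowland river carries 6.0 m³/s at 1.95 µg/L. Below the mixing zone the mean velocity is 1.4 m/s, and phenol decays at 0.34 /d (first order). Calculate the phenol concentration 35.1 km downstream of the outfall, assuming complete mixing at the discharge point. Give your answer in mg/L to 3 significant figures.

4.79 ML/d = 0.05544 m³/s.
1.95 µg/L = 0.00195 mg/L.
After complete mixing, C₀ = (0.05544·0.73 + 6·0.00195) / 6.055 = 0.008616 mg/L.
Travel time t = 3.51e+04 m / 1.4 m/s = 2.507e+04 s = 0.2902 d.
C = 0.008616·exp(−0.34·0.2902) = 0.008616·0.9061 = 0.007806 mg/L.

0.00781 mg/L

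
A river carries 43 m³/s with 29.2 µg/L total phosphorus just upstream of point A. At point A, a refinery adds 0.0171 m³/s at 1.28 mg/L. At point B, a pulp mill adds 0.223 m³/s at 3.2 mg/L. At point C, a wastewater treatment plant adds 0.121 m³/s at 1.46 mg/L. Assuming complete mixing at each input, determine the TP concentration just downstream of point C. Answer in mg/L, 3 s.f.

29.2 µg/L = 0.0292 mg/L.
After input A: C = (43·0.0292 + 0.0171·1.28) / 43.02 = 0.0297 mg/L.
After input B: C = (43.02·0.0297 + 0.223·3.2) / 43.24 = 0.04605 mg/L.
After input C: C = (43.24·0.04605 + 0.121·1.46) / 43.36 = 0.04999 mg/L.

0.0500 mg/L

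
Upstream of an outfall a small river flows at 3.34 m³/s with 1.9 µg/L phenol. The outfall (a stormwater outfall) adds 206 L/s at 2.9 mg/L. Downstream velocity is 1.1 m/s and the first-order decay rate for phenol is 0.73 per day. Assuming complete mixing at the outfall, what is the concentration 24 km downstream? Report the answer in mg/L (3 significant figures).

0.142 mg/L

206 L/s = 0.206 m³/s.
1.9 µg/L = 0.0019 mg/L.
After complete mixing, C₀ = (0.206·2.9 + 3.34·0.0019) / 3.546 = 0.1703 mg/L.
Travel time t = 2.4e+04 m / 1.1 m/s = 2.182e+04 s = 0.2525 d.
C = 0.1703·exp(−0.73·0.2525) = 0.1703·0.8317 = 0.1416 mg/L.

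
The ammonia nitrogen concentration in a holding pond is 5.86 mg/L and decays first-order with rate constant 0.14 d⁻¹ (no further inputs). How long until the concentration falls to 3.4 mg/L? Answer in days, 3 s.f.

t = ln(C₀/C)/k = ln(5.86/3.4)/0.14 = 0.5444/0.14 = 3.888 d.

3.89 d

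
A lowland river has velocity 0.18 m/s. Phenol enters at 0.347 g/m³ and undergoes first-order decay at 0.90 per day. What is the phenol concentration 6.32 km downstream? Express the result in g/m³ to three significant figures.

Travel time t = 6.32 km / 0.18 m/s = 6320/0.18 = 3.511e+04 s = 0.4064 d.
First-order decay: C = 0.347·exp(−0.90·0.4064) = 0.347·0.6937 = 0.2407 g/m³.

0.241 g/m³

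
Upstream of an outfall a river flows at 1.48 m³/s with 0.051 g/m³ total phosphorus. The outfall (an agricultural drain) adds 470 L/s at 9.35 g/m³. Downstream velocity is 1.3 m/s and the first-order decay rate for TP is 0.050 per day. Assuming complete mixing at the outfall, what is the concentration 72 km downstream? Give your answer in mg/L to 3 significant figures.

2.22 mg/L

470 L/s = 0.47 m³/s.
After complete mixing, C₀ = (0.47·9.35 + 1.48·0.051) / 1.95 = 2.292 mg/L.
Travel time t = 7.2e+04 m / 1.3 m/s = 5.538e+04 s = 0.641 d.
C = 2.292·exp(−0.050·0.641) = 2.292·0.9685 = 2.22 mg/L.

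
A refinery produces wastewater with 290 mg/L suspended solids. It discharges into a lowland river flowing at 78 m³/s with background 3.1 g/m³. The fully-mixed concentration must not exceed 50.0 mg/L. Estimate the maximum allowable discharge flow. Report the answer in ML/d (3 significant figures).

1320 ML/d

Mass balance at complete mixing: C_std·(Q_w + Q_r) = Q_w·C_e + Q_r·C_b.
Rearranging, Q_w = Q_r·(C_std − C_b)/(C_e − C_std) = 78·(50 − 3.1) / (290 − 50) = 15.24 m³/s.
= 1317 ML/d.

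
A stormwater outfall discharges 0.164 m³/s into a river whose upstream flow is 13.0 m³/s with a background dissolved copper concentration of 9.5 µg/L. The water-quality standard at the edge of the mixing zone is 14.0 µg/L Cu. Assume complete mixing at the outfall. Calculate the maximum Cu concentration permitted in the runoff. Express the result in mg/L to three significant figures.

0.371 mg/L

9.5 µg/L = 0.0095 mg/L.
14.0 µg/L = 0.014 mg/L.
Mass balance: 0.014·13.16 = 0.164·Cₑ + 13·0.0095.
Cₑ = (0.1843 − 0.1235) / 0.164 = 0.3707 mg/L.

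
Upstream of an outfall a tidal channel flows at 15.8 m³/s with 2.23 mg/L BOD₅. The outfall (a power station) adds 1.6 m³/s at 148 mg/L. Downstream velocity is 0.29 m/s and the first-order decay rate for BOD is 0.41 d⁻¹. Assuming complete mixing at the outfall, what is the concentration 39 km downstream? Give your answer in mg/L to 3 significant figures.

8.26 mg/L

After complete mixing, C₀ = (1.6·148 + 15.8·2.23) / 17.4 = 15.63 mg/L.
Travel time t = 3.9e+04 m / 0.29 m/s = 1.345e+05 s = 1.557 d.
C = 15.63·exp(−0.41·1.557) = 15.63·0.5283 = 8.259 mg/L.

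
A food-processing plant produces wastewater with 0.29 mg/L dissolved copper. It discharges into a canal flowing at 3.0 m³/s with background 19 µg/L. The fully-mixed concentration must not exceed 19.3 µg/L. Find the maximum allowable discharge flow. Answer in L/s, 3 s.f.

19 µg/L = 0.019 mg/L.
19.3 µg/L = 0.0193 mg/L.
Mass balance at complete mixing: C_std·(Q_w + Q_r) = Q_w·C_e + Q_r·C_b.
Rearranging, Q_w = Q_r·(C_std − C_b)/(C_e − C_std) = 3.0·(0.0193 − 0.019) / (0.29 − 0.0193) = 0.003325 m³/s.
= 3.325 L/s.

3.32 L/s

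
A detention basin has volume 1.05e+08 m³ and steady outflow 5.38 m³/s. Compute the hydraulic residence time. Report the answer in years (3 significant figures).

0.618 yr

Q = 5.38 m³/s × 3.156e+07 s/yr = 1.698e+08 m³/yr.
Hydraulic residence time τ = V/Q = 1.05e+08/1.698e+08 = 0.6184 yr.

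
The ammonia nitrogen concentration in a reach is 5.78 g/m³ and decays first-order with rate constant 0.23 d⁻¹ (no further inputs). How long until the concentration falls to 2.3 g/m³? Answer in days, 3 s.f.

4.01 d

t = ln(C₀/C)/k = ln(5.78/2.3)/0.23 = 0.9215/0.23 = 4.006 d.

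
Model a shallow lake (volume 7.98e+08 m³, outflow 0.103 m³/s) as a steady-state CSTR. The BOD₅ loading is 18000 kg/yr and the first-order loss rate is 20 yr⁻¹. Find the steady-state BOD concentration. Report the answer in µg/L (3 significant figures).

1.13 µg/L

Outflow Q = 0.103 m³/s × 3.156e+07 s/yr = 3.25e+06 m³/yr.
Steady-state CSTR mass balance: W = Q·C + k·V·C, so C = W/(Q + kV).
Q + kV = 3.25e+06 + 20·7.98e+08 = 1.596e+10 m³/yr.
C = 18000/1.596e+10 = 1.128e-06 kg/m³ = 0.001128 mg/L = 1.128 µg/L.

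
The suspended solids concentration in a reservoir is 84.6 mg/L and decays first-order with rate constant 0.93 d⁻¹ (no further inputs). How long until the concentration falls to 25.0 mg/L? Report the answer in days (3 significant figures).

t = ln(C₀/C)/k = ln(84.6/25.0)/0.93 = 1.219/0.93 = 1.311 d.

1.31 d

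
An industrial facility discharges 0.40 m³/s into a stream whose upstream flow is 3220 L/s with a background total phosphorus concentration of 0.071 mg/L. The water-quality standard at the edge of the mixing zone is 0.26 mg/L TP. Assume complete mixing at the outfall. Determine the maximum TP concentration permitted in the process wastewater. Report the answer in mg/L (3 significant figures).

1.78 mg/L

3220 L/s = 3.22 m³/s.
Mass balance: 0.26·3.62 = 0.4·Cₑ + 3.22·0.071.
Cₑ = (0.9412 − 0.2286) / 0.4 = 1.781 mg/L.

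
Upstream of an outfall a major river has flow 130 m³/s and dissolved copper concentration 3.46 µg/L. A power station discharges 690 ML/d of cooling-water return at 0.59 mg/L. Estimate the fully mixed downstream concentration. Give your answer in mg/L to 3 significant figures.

0.0374 mg/L

690 ML/d = 7.986 m³/s.
3.46 µg/L = 0.00346 mg/L.
Conservation of mass across the mixing zone: C = (7.986·0.59 + 130·0.00346) / (7.986 + 130) = 5.162/138 = 0.03741 mg/L.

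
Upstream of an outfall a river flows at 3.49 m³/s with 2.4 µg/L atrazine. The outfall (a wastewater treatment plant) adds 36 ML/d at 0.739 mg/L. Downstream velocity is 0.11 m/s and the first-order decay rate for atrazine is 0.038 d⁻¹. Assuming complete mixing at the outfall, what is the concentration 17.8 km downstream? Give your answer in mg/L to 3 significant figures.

36 ML/d = 0.4167 m³/s.
2.4 µg/L = 0.0024 mg/L.
After complete mixing, C₀ = (0.4167·0.739 + 3.49·0.0024) / 3.907 = 0.08096 mg/L.
Travel time t = 1.78e+04 m / 0.11 m/s = 1.618e+05 s = 1.873 d.
C = 0.08096·exp(−0.038·1.873) = 0.08096·0.9313 = 0.0754 mg/L.

0.0754 mg/L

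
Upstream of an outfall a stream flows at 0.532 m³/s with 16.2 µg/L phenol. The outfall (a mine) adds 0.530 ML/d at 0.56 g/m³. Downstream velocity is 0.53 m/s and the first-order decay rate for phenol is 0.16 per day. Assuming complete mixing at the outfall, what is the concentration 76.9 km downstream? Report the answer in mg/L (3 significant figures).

0.530 ML/d = 0.006134 m³/s.
16.2 µg/L = 0.0162 mg/L.
After complete mixing, C₀ = (0.006134·0.56 + 0.532·0.0162) / 0.5381 = 0.0224 mg/L.
Travel time t = 7.69e+04 m / 0.53 m/s = 1.451e+05 s = 1.679 d.
C = 0.0224·exp(−0.16·1.679) = 0.0224·0.7644 = 0.01712 mg/L.

0.0171 mg/L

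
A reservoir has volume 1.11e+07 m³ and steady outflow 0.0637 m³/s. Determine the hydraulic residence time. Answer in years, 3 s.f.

5.52 yr

Q = 0.0637 m³/s × 3.156e+07 s/yr = 2.01e+06 m³/yr.
Hydraulic residence time τ = V/Q = 1.11e+07/2.01e+06 = 5.522 yr.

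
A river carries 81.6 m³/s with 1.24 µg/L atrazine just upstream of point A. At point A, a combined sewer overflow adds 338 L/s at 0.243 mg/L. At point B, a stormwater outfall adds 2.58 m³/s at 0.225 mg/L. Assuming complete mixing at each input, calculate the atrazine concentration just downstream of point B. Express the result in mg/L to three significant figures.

1.24 µg/L = 0.00124 mg/L.
338 L/s = 0.338 m³/s.
After input A: C = (81.6·0.00124 + 0.338·0.243) / 81.94 = 0.002237 mg/L.
After input B: C = (81.94·0.002237 + 2.58·0.225) / 84.52 = 0.009037 mg/L.

0.00904 mg/L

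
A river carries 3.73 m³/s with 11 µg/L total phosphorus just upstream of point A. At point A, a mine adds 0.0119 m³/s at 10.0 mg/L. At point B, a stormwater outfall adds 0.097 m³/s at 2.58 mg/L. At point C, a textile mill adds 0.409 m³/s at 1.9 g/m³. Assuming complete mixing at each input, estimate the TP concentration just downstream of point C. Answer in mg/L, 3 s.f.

0.280 mg/L

11 µg/L = 0.011 mg/L.
After input A: C = (3.73·0.011 + 0.0119·10) / 3.742 = 0.04277 mg/L.
After input B: C = (3.742·0.04277 + 0.097·2.58) / 3.839 = 0.1069 mg/L.
After input C: C = (3.839·0.1069 + 0.409·1.9) / 4.248 = 0.2795 mg/L.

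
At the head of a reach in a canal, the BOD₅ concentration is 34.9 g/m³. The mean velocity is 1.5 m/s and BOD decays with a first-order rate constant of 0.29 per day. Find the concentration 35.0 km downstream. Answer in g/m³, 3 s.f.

32.3 g/m³

Travel time t = 35.0 km / 1.5 m/s = 3.5e+04/1.5 = 2.333e+04 s = 0.2701 d.
First-order decay: C = 34.9·exp(−0.29·0.2701) = 34.9·0.9247 = 32.27 g/m³.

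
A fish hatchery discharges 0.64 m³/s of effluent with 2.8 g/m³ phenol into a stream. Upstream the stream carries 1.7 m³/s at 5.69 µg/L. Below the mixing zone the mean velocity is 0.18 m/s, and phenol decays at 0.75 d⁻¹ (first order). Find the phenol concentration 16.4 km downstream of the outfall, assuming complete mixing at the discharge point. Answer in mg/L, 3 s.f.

0.349 mg/L

5.69 µg/L = 0.00569 mg/L.
After complete mixing, C₀ = (0.64·2.8 + 1.7·0.00569) / 2.34 = 0.7699 mg/L.
Travel time t = 1.64e+04 m / 0.18 m/s = 9.111e+04 s = 1.055 d.
C = 0.7699·exp(−0.75·1.055) = 0.7699·0.4534 = 0.3491 mg/L.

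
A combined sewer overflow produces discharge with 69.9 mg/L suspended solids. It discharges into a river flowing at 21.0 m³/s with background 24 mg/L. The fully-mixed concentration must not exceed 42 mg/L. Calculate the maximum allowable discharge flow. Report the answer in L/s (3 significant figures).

13500 L/s

Mass balance at complete mixing: C_std·(Q_w + Q_r) = Q_w·C_e + Q_r·C_b.
Rearranging, Q_w = Q_r·(C_std − C_b)/(C_e − C_std) = 21.0·(42 − 24) / (69.9 − 42) = 13.55 m³/s.
= 1.355e+04 L/s.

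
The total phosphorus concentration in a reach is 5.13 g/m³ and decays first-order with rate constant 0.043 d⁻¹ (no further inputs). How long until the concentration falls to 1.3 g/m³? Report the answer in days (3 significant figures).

31.9 d

t = ln(C₀/C)/k = ln(5.13/1.3)/0.043 = 1.373/0.043 = 31.92 d.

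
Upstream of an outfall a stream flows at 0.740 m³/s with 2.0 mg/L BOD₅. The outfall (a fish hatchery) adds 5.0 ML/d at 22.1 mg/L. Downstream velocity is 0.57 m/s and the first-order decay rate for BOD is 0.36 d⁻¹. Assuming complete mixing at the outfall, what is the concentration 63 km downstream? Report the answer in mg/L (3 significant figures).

2.18 mg/L

5.0 ML/d = 0.05787 m³/s.
After complete mixing, C₀ = (0.05787·22.1 + 0.74·2) / 0.7979 = 3.458 mg/L.
Travel time t = 6.3e+04 m / 0.57 m/s = 1.105e+05 s = 1.279 d.
C = 3.458·exp(−0.36·1.279) = 3.458·0.631 = 2.182 mg/L.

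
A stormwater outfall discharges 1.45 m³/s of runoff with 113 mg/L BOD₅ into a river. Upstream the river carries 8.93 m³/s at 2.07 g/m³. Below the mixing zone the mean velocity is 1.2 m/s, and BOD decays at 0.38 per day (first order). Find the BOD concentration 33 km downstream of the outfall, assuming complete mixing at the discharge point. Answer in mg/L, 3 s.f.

After complete mixing, C₀ = (1.45·113 + 8.93·2.07) / 10.38 = 17.57 mg/L.
Travel time t = 3.3e+04 m / 1.2 m/s = 2.75e+04 s = 0.3183 d.
C = 17.57·exp(−0.38·0.3183) = 17.57·0.8861 = 15.56 mg/L.

15.6 mg/L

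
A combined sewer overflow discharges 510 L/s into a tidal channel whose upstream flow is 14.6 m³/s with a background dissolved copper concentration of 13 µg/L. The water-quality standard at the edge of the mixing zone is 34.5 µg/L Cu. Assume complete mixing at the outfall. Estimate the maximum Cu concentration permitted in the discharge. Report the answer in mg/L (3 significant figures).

0.650 mg/L

510 L/s = 0.51 m³/s.
13 µg/L = 0.013 mg/L.
34.5 µg/L = 0.0345 mg/L.
Mass balance: 0.0345·15.11 = 0.51·Cₑ + 14.6·0.013.
Cₑ = (0.5213 − 0.1898) / 0.51 = 0.65 mg/L.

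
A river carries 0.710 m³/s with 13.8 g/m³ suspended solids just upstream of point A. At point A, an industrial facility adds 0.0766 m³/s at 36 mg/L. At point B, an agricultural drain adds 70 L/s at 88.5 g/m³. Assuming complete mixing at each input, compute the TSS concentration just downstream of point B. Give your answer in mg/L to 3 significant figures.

After input A: C = (0.71·13.8 + 0.0766·36) / 0.7866 = 15.96 mg/L.
70 L/s = 0.07 m³/s.
After input B: C = (0.7866·15.96 + 0.07·88.5) / 0.8566 = 21.89 mg/L.

21.9 mg/L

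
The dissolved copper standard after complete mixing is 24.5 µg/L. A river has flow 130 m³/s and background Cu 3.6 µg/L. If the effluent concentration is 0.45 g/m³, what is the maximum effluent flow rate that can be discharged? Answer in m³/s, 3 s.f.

3.6 µg/L = 0.0036 mg/L.
24.5 µg/L = 0.0245 mg/L.
Mass balance at complete mixing: C_std·(Q_w + Q_r) = Q_w·C_e + Q_r·C_b.
Rearranging, Q_w = Q_r·(C_std − C_b)/(C_e − C_std) = 130·(0.0245 − 0.0036) / (0.45 − 0.0245) = 6.385 m³/s.

6.39 m³/s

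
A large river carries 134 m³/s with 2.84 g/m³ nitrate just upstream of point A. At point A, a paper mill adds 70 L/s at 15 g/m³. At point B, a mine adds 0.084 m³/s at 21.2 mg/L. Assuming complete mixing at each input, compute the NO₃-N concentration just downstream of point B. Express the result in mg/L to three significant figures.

70 L/s = 0.07 m³/s.
After input A: C = (134·2.84 + 0.07·15) / 134.1 = 2.846 mg/L.
After input B: C = (134.1·2.846 + 0.084·21.2) / 134.2 = 2.858 mg/L.

2.86 mg/L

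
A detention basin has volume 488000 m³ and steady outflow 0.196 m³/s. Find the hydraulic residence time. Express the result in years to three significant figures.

Q = 0.196 m³/s × 3.156e+07 s/yr = 6.185e+06 m³/yr.
Hydraulic residence time τ = V/Q = 488000/6.185e+06 = 0.0789 yr.

0.0789 yr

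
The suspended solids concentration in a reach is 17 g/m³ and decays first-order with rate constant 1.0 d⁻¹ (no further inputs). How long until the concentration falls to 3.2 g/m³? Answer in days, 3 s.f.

t = ln(C₀/C)/k = ln(17/3.2)/1.0 = 1.67/1.0 = 1.67 d.

1.67 d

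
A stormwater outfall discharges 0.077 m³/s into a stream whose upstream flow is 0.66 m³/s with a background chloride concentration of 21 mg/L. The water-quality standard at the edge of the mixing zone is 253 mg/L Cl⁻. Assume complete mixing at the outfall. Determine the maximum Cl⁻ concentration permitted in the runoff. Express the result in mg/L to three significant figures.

Mass balance: 253·0.737 = 0.077·Cₑ + 0.66·21.
Cₑ = (186.5 − 13.86) / 0.077 = 2242 mg/L.

2240 mg/L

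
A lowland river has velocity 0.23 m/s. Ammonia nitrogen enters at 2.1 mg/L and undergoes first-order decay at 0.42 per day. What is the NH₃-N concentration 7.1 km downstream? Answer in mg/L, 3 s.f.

1.81 mg/L

Travel time t = 7.1 km / 0.23 m/s = 7100/0.23 = 3.087e+04 s = 0.3573 d.
First-order decay: C = 2.1·exp(−0.42·0.3573) = 2.1·0.8607 = 1.807 mg/L.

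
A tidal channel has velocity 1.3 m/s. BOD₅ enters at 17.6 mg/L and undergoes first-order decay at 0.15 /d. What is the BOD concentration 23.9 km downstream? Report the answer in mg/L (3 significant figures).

Travel time t = 23.9 km / 1.3 m/s = 2.39e+04/1.3 = 1.838e+04 s = 0.2128 d.
First-order decay: C = 17.6·exp(−0.15·0.2128) = 17.6·0.9686 = 17.05 mg/L.

17.0 mg/L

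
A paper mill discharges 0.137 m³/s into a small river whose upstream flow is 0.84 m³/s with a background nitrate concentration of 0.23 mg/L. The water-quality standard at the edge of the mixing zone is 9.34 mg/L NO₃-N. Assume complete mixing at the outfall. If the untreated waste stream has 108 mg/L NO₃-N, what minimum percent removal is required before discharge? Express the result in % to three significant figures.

Mass balance: 9.34·0.977 = 0.137·Cₑ + 0.84·0.23.
Cₑ = (9.125 − 0.1932) / 0.137 = 65.2 mg/L.
Required removal = 1 − 65.2/108 = 39.63 %.

39.6 %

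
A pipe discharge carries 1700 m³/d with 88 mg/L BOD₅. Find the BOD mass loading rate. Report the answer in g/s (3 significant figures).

1.73 g/s

1700 m³/d = 0.01968 m³/s.
Mass flux = Q·C = 0.01968 m³/s × 88 g/m³ = 1.731 g/s.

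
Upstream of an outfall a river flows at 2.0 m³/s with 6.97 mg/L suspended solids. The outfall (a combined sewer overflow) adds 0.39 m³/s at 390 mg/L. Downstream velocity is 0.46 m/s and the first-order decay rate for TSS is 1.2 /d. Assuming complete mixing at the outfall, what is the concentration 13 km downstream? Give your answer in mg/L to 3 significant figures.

After complete mixing, C₀ = (0.39·390 + 2·6.97) / 2.39 = 69.47 mg/L.
Travel time t = 1.3e+04 m / 0.46 m/s = 2.826e+04 s = 0.3271 d.
C = 69.47·exp(−1.2·0.3271) = 69.47·0.6754 = 46.92 mg/L.

46.9 mg/L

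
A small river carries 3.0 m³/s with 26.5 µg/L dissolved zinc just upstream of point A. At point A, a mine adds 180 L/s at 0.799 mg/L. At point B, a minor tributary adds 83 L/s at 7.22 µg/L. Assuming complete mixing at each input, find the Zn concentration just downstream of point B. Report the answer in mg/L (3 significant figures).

26.5 µg/L = 0.0265 mg/L.
180 L/s = 0.18 m³/s.
After input A: C = (3·0.0265 + 0.18·0.799) / 3.18 = 0.07023 mg/L.
83 L/s = 0.083 m³/s.
7.22 µg/L = 0.00722 mg/L.
After input B: C = (3.18·0.07023 + 0.083·0.00722) / 3.263 = 0.06862 mg/L.

0.0686 mg/L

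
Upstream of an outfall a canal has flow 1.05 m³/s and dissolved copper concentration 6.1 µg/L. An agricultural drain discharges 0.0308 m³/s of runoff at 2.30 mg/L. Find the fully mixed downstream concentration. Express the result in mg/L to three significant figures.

0.0715 mg/L

6.1 µg/L = 0.0061 mg/L.
Conservation of mass across the mixing zone: C = (0.0308·2.3 + 1.05·0.0061) / (0.0308 + 1.05) = 0.07724/1.081 = 0.07147 mg/L.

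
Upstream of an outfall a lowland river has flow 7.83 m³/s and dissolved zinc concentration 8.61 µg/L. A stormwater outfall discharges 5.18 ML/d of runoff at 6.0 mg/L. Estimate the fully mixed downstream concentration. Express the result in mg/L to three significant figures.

5.18 ML/d = 0.05995 m³/s.
8.61 µg/L = 0.00861 mg/L.
Conservation of mass across the mixing zone: C = (0.05995·6 + 7.83·0.00861) / (0.05995 + 7.83) = 0.4271/7.89 = 0.05414 mg/L.

0.0541 mg/L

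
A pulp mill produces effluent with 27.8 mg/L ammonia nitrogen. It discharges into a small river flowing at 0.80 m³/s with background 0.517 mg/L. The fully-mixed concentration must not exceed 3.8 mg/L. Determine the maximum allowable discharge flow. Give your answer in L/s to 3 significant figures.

Mass balance at complete mixing: C_std·(Q_w + Q_r) = Q_w·C_e + Q_r·C_b.
Rearranging, Q_w = Q_r·(C_std − C_b)/(C_e − C_std) = 0.80·(3.8 − 0.517) / (27.8 − 3.8) = 0.1094 m³/s.
= 109.4 L/s.

109 L/s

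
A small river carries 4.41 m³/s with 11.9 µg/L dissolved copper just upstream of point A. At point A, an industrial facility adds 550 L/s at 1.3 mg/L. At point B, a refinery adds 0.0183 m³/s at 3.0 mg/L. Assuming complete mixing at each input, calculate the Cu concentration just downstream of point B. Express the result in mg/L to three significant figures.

11.9 µg/L = 0.0119 mg/L.
550 L/s = 0.55 m³/s.
After input A: C = (4.41·0.0119 + 0.55·1.3) / 4.96 = 0.1547 mg/L.
After input B: C = (4.96·0.1547 + 0.0183·3) / 4.978 = 0.1652 mg/L.

0.165 mg/L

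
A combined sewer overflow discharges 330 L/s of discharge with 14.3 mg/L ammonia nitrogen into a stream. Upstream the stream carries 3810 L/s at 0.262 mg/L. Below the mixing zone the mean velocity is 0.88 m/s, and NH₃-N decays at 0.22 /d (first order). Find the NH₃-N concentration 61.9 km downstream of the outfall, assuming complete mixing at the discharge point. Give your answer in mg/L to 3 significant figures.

1.15 mg/L

330 L/s = 0.33 m³/s.
3810 L/s = 3.81 m³/s.
After complete mixing, C₀ = (0.33·14.3 + 3.81·0.262) / 4.14 = 1.381 mg/L.
Travel time t = 6.19e+04 m / 0.88 m/s = 7.034e+04 s = 0.8141 d.
C = 1.381·exp(−0.22·0.8141) = 1.381·0.836 = 1.155 mg/L.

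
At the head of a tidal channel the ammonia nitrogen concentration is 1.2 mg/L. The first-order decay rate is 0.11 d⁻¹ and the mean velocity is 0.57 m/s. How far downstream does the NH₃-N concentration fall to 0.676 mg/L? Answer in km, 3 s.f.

257 km

From C = C₀·e^(−kt), t = ln(C₀/C)/k = ln(1.2/0.676)/0.11 = 0.5739/0.11 = 5.217 d.
Distance = v·t = 0.57 m/s × 4.508e+05 s = 2.569e+05 m = 256.9 km.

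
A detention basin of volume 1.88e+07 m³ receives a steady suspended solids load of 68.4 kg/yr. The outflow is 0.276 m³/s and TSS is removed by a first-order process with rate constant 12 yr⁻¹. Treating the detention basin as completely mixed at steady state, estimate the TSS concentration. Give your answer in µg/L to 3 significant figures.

0.292 µg/L

Outflow Q = 0.276 m³/s × 3.156e+07 s/yr = 8.71e+06 m³/yr.
Steady-state CSTR mass balance: W = Q·C + k·V·C, so C = W/(Q + kV).
Q + kV = 8.71e+06 + 12·1.88e+07 = 2.343e+08 m³/yr.
C = 68.4/2.343e+08 = 2.919e-07 kg/m³ = 0.0002919 mg/L = 0.2919 µg/L.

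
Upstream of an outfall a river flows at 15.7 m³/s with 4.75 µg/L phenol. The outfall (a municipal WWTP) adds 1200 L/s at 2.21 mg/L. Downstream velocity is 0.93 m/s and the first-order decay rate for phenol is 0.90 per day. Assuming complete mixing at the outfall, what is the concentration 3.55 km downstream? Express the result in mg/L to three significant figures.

0.155 mg/L

1200 L/s = 1.2 m³/s.
4.75 µg/L = 0.00475 mg/L.
After complete mixing, C₀ = (1.2·2.21 + 15.7·0.00475) / 16.9 = 0.1613 mg/L.
Travel time t = 3550 m / 0.93 m/s = 3817 s = 0.04418 d.
C = 0.1613·exp(−0.90·0.04418) = 0.1613·0.961 = 0.155 mg/L.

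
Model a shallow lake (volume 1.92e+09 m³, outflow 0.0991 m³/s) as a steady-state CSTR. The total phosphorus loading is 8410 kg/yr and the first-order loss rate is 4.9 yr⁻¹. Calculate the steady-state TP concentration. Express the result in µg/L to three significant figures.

0.894 µg/L

Outflow Q = 0.0991 m³/s × 3.156e+07 s/yr = 3.127e+06 m³/yr.
Steady-state CSTR mass balance: W = Q·C + k·V·C, so C = W/(Q + kV).
Q + kV = 3.127e+06 + 4.9·1.92e+09 = 9.411e+09 m³/yr.
C = 8410/9.411e+09 = 8.936e-07 kg/m³ = 0.0008936 mg/L = 0.8936 µg/L.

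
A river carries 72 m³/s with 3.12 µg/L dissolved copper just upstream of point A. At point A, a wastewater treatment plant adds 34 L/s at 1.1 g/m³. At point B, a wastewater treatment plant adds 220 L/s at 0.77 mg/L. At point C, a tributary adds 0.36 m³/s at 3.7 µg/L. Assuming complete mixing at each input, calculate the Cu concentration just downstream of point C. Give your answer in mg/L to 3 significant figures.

3.12 µg/L = 0.00312 mg/L.
34 L/s = 0.034 m³/s.
After input A: C = (72·0.00312 + 0.034·1.1) / 72.03 = 0.003638 mg/L.
220 L/s = 0.22 m³/s.
After input B: C = (72.03·0.003638 + 0.22·0.77) / 72.25 = 0.005971 mg/L.
3.7 µg/L = 0.0037 mg/L.
After input C: C = (72.25·0.005971 + 0.36·0.0037) / 72.61 = 0.00596 mg/L.

0.00596 mg/L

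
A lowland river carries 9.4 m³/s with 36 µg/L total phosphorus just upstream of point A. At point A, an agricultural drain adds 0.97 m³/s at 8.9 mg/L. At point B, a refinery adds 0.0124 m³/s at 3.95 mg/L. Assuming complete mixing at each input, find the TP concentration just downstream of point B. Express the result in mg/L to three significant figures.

36 µg/L = 0.036 mg/L.
After input A: C = (9.4·0.036 + 0.97·8.9) / 10.37 = 0.8651 mg/L.
After input B: C = (10.37·0.8651 + 0.0124·3.95) / 10.38 = 0.8688 mg/L.

0.869 mg/L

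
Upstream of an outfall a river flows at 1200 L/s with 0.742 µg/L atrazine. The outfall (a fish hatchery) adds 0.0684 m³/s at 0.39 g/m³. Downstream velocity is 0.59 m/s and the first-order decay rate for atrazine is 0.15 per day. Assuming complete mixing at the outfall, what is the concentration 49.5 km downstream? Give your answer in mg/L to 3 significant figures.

0.0188 mg/L

1200 L/s = 1.2 m³/s.
0.742 µg/L = 0.000742 mg/L.
After complete mixing, C₀ = (0.0684·0.39 + 1.2·0.000742) / 1.268 = 0.02173 mg/L.
Travel time t = 4.95e+04 m / 0.59 m/s = 8.39e+04 s = 0.971 d.
C = 0.02173·exp(−0.15·0.971) = 0.02173·0.8645 = 0.01879 mg/L.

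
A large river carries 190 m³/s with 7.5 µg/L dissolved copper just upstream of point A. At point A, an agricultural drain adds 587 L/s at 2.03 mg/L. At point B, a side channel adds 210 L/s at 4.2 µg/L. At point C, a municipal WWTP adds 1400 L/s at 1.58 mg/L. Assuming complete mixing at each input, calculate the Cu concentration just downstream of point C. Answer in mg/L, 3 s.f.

7.5 µg/L = 0.0075 mg/L.
587 L/s = 0.587 m³/s.
After input A: C = (190·0.0075 + 0.587·2.03) / 190.6 = 0.01373 mg/L.
210 L/s = 0.21 m³/s.
4.2 µg/L = 0.0042 mg/L.
After input B: C = (190.6·0.01373 + 0.21·0.0042) / 190.8 = 0.01372 mg/L.
1400 L/s = 1.4 m³/s.
After input C: C = (190.8·0.01372 + 1.4·1.58) / 192.2 = 0.02513 mg/L.

0.0251 mg/L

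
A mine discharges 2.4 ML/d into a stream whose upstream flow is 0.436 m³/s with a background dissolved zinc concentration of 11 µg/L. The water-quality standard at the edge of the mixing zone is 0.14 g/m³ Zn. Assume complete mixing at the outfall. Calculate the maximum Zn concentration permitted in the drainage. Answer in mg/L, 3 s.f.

2.4 ML/d = 0.02778 m³/s.
11 µg/L = 0.011 mg/L.
Mass balance: 0.14·0.4638 = 0.02778·Cₑ + 0.436·0.011.
Cₑ = (0.06493 − 0.004796) / 0.02778 = 2.165 mg/L.

2.16 mg/L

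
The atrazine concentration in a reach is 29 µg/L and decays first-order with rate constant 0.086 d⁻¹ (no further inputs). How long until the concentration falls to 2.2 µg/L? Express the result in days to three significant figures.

30.0 d

t = ln(C₀/C)/k = ln(29/2.2)/0.086 = 2.579/0.086 = 29.99 d.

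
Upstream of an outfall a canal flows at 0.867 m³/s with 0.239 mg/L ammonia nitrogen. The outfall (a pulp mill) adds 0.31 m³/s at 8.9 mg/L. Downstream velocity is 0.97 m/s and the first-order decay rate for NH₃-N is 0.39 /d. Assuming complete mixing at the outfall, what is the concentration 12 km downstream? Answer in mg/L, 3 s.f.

2.38 mg/L

After complete mixing, C₀ = (0.31·8.9 + 0.867·0.239) / 1.177 = 2.52 mg/L.
Travel time t = 1.2e+04 m / 0.97 m/s = 1.237e+04 s = 0.1432 d.
C = 2.52·exp(−0.39·0.1432) = 2.52·0.9457 = 2.383 mg/L.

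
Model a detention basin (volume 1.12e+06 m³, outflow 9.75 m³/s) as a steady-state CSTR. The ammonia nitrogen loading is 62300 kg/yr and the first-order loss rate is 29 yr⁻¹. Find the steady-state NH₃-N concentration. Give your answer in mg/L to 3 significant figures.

Outflow Q = 9.75 m³/s × 3.156e+07 s/yr = 3.077e+08 m³/yr.
Steady-state CSTR mass balance: W = Q·C + k·V·C, so C = W/(Q + kV).
Q + kV = 3.077e+08 + 29·1.12e+06 = 3.402e+08 m³/yr.
C = 62300/3.402e+08 = 0.0001831 kg/m³ = 0.1831 mg/L.

0.183 mg/L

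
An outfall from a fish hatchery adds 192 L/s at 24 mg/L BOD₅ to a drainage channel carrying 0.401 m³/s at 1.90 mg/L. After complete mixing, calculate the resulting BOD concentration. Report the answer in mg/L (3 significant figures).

9.06 mg/L

192 L/s = 0.192 m³/s.
By mass balance at complete mixing, C = (0.192·24 + 0.401·1.9) / (0.192 + 0.401) = 5.37/0.593 = 9.055 mg/L.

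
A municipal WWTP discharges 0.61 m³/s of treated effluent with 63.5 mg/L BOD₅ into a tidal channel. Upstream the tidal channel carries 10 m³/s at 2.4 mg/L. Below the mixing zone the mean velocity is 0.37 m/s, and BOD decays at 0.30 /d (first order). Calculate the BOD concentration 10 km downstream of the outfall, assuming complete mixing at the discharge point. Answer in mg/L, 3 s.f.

After complete mixing, C₀ = (0.61·63.5 + 10·2.4) / 10.61 = 5.913 mg/L.
Travel time t = 1e+04 m / 0.37 m/s = 2.703e+04 s = 0.3128 d.
C = 5.913·exp(−0.30·0.3128) = 5.913·0.9104 = 5.383 mg/L.

5.38 mg/L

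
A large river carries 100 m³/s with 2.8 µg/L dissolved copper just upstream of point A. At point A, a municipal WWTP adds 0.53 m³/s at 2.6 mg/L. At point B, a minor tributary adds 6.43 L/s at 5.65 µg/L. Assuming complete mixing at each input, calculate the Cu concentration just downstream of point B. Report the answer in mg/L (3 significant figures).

2.8 µg/L = 0.0028 mg/L.
After input A: C = (100·0.0028 + 0.53·2.6) / 100.5 = 0.01649 mg/L.
6.43 L/s = 0.00643 m³/s.
5.65 µg/L = 0.00565 mg/L.
After input B: C = (100.5·0.01649 + 0.00643·0.00565) / 100.5 = 0.01649 mg/L.

0.0165 mg/L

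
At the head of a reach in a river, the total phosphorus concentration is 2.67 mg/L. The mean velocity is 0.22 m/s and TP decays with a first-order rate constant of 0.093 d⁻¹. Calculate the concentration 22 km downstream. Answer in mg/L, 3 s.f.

2.40 mg/L

Travel time t = 22 km / 0.22 m/s = 2.2e+04/0.22 = 1e+05 s = 1.157 d.
First-order decay: C = 2.67·exp(−0.093·1.157) = 2.67·0.898 = 2.398 mg/L.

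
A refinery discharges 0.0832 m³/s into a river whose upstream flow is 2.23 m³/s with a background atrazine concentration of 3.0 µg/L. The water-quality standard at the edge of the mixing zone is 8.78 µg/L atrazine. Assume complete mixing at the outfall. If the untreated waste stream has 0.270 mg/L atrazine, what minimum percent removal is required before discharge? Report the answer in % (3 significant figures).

39.4 %

3.0 µg/L = 0.003 mg/L.
8.78 µg/L = 0.00878 mg/L.
Mass balance: 0.00878·2.313 = 0.0832·Cₑ + 2.23·0.003.
Cₑ = (0.02031 − 0.00669) / 0.0832 = 0.1637 mg/L.
Required removal = 1 − 0.1637/0.270 = 39.37 %.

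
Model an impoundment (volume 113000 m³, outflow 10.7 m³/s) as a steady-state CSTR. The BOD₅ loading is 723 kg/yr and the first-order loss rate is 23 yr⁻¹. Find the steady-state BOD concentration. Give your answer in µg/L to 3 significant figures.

Outflow Q = 10.7 m³/s × 3.156e+07 s/yr = 3.377e+08 m³/yr.
Steady-state CSTR mass balance: W = Q·C + k·V·C, so C = W/(Q + kV).
Q + kV = 3.377e+08 + 23·113000 = 3.403e+08 m³/yr.
C = 723/3.403e+08 = 2.125e-06 kg/m³ = 0.002125 mg/L = 2.125 µg/L.

2.12 µg/L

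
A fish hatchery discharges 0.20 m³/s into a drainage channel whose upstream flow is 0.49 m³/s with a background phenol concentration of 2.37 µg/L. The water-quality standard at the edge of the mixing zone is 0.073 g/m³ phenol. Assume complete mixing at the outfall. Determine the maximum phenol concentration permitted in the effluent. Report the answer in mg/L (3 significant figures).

0.246 mg/L

2.37 µg/L = 0.00237 mg/L.
Mass balance: 0.073·0.69 = 0.2·Cₑ + 0.49·0.00237.
Cₑ = (0.05037 − 0.001161) / 0.2 = 0.246 mg/L.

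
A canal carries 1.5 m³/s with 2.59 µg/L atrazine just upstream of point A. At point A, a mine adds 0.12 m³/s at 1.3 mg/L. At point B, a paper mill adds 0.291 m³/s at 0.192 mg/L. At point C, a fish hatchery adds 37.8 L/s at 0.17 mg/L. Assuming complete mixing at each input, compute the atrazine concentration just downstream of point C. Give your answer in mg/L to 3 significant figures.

0.114 mg/L

2.59 µg/L = 0.00259 mg/L.
After input A: C = (1.5·0.00259 + 0.12·1.3) / 1.62 = 0.09869 mg/L.
After input B: C = (1.62·0.09869 + 0.291·0.192) / 1.911 = 0.1129 mg/L.
37.8 L/s = 0.0378 m³/s.
After input C: C = (1.911·0.1129 + 0.0378·0.17) / 1.949 = 0.114 mg/L.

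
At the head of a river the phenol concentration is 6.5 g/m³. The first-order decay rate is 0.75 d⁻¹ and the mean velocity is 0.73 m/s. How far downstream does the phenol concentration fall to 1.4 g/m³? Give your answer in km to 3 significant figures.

129 km

From C = C₀·e^(−kt), t = ln(C₀/C)/k = ln(6.5/1.4)/0.75 = 1.535/0.75 = 2.047 d.
Distance = v·t = 0.73 m/s × 1.769e+05 s = 1.291e+05 m = 129.1 km.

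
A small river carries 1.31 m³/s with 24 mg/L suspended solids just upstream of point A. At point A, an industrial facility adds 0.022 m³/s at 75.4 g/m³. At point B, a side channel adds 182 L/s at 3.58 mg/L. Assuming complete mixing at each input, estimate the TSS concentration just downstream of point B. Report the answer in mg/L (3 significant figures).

After input A: C = (1.31·24 + 0.022·75.4) / 1.332 = 24.85 mg/L.
182 L/s = 0.182 m³/s.
After input B: C = (1.332·24.85 + 0.182·3.58) / 1.514 = 22.29 mg/L.

22.3 mg/L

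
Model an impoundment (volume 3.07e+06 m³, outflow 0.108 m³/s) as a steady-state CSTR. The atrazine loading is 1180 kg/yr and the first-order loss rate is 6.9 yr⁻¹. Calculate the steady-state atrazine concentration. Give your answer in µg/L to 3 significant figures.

Outflow Q = 0.108 m³/s × 3.156e+07 s/yr = 3.408e+06 m³/yr.
Steady-state CSTR mass balance: W = Q·C + k·V·C, so C = W/(Q + kV).
Q + kV = 3.408e+06 + 6.9·3.07e+06 = 2.459e+07 m³/yr.
C = 1180/2.459e+07 = 4.798e-05 kg/m³ = 0.04798 mg/L = 47.98 µg/L.

48.0 µg/L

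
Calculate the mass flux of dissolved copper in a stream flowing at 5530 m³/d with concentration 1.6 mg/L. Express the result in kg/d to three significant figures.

5530 m³/d = 0.064 m³/s.
Mass flux = Q·C = 0.064 m³/s × 1.6 g/m³ = 0.1024 g/s.
= 0.1024 g/s × 86.4 = 8.848 kg/d.

8.85 kg/d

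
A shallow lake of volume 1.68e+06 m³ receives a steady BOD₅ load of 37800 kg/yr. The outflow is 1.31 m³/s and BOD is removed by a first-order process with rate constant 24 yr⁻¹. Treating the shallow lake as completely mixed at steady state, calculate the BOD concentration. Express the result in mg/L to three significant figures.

Outflow Q = 1.31 m³/s × 3.156e+07 s/yr = 4.134e+07 m³/yr.
Steady-state CSTR mass balance: W = Q·C + k·V·C, so C = W/(Q + kV).
Q + kV = 4.134e+07 + 24·1.68e+06 = 8.166e+07 m³/yr.
C = 37800/8.166e+07 = 0.0004629 kg/m³ = 0.4629 mg/L.

0.463 mg/L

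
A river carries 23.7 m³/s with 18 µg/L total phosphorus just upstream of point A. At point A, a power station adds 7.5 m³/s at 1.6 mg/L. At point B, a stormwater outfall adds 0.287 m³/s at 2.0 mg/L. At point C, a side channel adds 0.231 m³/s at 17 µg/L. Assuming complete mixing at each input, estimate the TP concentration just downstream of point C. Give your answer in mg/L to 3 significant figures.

18 µg/L = 0.018 mg/L.
After input A: C = (23.7·0.018 + 7.5·1.6) / 31.2 = 0.3983 mg/L.
After input B: C = (31.2·0.3983 + 0.287·2) / 31.49 = 0.4129 mg/L.
17 µg/L = 0.017 mg/L.
After input C: C = (31.49·0.4129 + 0.231·0.017) / 31.72 = 0.41 mg/L.

0.410 mg/L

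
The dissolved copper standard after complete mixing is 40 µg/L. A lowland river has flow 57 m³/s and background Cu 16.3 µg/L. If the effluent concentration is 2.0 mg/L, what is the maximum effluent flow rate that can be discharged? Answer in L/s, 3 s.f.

16.3 µg/L = 0.0163 mg/L.
40 µg/L = 0.04 mg/L.
Mass balance at complete mixing: C_std·(Q_w + Q_r) = Q_w·C_e + Q_r·C_b.
Rearranging, Q_w = Q_r·(C_std − C_b)/(C_e − C_std) = 57·(0.04 − 0.0163) / (2 − 0.04) = 0.6892 m³/s.
= 689.2 L/s.

689 L/s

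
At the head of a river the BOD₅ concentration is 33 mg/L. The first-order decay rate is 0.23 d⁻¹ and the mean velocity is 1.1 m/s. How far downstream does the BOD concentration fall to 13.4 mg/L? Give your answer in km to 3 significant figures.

From C = C₀·e^(−kt), t = ln(C₀/C)/k = ln(33/13.4)/0.23 = 0.9013/0.23 = 3.918 d.
Distance = v·t = 1.1 m/s × 3.386e+05 s = 3.724e+05 m = 372.4 km.

372 km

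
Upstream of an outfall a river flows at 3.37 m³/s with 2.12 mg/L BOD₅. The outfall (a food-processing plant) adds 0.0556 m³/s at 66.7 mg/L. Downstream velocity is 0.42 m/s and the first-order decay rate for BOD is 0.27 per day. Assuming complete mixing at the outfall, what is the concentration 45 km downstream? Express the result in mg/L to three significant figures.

2.27 mg/L

After complete mixing, C₀ = (0.0556·66.7 + 3.37·2.12) / 3.426 = 3.168 mg/L.
Travel time t = 4.5e+04 m / 0.42 m/s = 1.071e+05 s = 1.24 d.
C = 3.168·exp(−0.27·1.24) = 3.168·0.7155 = 2.267 mg/L.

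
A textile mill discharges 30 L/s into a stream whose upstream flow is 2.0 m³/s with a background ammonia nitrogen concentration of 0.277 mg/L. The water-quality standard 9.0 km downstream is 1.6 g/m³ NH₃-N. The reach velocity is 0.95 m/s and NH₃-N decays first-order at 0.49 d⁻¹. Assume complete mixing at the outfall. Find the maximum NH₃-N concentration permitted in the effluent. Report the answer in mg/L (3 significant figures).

95.8 mg/L

30 L/s = 0.03 m³/s.
Travel time to the compliance point: t = 9000/0.95 = 9474 s = 0.1096 d; decay factor exp(−0.49·0.1096) = 0.9477.
So the concentration just after mixing may be at most 1.6/0.9477 = 1.688 mg/L.
Mass balance: 1.688·2.03 = 0.03·Cₑ + 2·0.277.
Cₑ = (3.427 − 0.554) / 0.03 = 95.78 mg/L.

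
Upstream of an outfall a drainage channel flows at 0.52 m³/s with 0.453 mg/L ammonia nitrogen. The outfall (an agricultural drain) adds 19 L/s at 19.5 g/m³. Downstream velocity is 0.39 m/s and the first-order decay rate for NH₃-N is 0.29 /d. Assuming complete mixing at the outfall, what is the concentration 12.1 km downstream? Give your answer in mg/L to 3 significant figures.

1.01 mg/L

19 L/s = 0.019 m³/s.
After complete mixing, C₀ = (0.019·19.5 + 0.52·0.453) / 0.539 = 1.124 mg/L.
Travel time t = 1.21e+04 m / 0.39 m/s = 3.103e+04 s = 0.3591 d.
C = 1.124·exp(−0.29·0.3591) = 1.124·0.9011 = 1.013 mg/L.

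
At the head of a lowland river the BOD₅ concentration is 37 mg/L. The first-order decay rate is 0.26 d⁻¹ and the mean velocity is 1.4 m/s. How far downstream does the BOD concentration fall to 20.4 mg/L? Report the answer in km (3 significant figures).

From C = C₀·e^(−kt), t = ln(C₀/C)/k = ln(37/20.4)/0.26 = 0.5954/0.26 = 2.29 d.
Distance = v·t = 1.4 m/s × 1.979e+05 s = 2.77e+05 m = 277 km.

277 km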